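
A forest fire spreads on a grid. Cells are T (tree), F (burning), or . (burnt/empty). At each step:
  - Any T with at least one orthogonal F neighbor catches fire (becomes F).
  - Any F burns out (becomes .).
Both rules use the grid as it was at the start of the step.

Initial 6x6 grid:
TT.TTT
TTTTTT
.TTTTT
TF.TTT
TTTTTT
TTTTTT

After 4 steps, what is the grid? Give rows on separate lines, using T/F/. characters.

Step 1: 3 trees catch fire, 1 burn out
  TT.TTT
  TTTTTT
  .FTTTT
  F..TTT
  TFTTTT
  TTTTTT
Step 2: 5 trees catch fire, 3 burn out
  TT.TTT
  TFTTTT
  ..FTTT
  ...TTT
  F.FTTT
  TFTTTT
Step 3: 7 trees catch fire, 5 burn out
  TF.TTT
  F.FTTT
  ...FTT
  ...TTT
  ...FTT
  F.FTTT
Step 4: 6 trees catch fire, 7 burn out
  F..TTT
  ...FTT
  ....FT
  ...FTT
  ....FT
  ...FTT

F..TTT
...FTT
....FT
...FTT
....FT
...FTT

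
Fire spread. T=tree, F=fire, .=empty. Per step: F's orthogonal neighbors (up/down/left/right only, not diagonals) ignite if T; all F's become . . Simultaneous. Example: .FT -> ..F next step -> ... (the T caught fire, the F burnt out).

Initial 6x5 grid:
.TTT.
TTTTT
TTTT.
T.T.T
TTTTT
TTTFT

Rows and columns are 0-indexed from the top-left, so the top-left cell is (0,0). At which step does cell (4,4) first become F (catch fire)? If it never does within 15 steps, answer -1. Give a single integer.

Step 1: cell (4,4)='T' (+3 fires, +1 burnt)
Step 2: cell (4,4)='F' (+3 fires, +3 burnt)
  -> target ignites at step 2
Step 3: cell (4,4)='.' (+4 fires, +3 burnt)
Step 4: cell (4,4)='.' (+2 fires, +4 burnt)
Step 5: cell (4,4)='.' (+4 fires, +2 burnt)
Step 6: cell (4,4)='.' (+4 fires, +4 burnt)
Step 7: cell (4,4)='.' (+4 fires, +4 burnt)
Step 8: cell (4,4)='.' (+0 fires, +4 burnt)
  fire out at step 8

2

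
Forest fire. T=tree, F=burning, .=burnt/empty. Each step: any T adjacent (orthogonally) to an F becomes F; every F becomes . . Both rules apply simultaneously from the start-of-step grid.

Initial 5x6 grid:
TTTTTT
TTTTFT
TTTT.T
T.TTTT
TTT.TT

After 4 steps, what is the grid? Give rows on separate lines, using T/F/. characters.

Step 1: 3 trees catch fire, 1 burn out
  TTTTFT
  TTTF.F
  TTTT.T
  T.TTTT
  TTT.TT
Step 2: 5 trees catch fire, 3 burn out
  TTTF.F
  TTF...
  TTTF.F
  T.TTTT
  TTT.TT
Step 3: 5 trees catch fire, 5 burn out
  TTF...
  TF....
  TTF...
  T.TFTF
  TTT.TT
Step 4: 6 trees catch fire, 5 burn out
  TF....
  F.....
  TF....
  T.F.F.
  TTT.TF

TF....
F.....
TF....
T.F.F.
TTT.TF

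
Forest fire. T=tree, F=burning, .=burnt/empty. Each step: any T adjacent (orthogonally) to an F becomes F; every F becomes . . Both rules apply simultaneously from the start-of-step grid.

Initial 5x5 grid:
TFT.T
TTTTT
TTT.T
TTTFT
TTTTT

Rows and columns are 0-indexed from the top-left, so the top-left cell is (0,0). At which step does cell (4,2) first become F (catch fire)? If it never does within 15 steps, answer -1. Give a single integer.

Step 1: cell (4,2)='T' (+6 fires, +2 burnt)
Step 2: cell (4,2)='F' (+8 fires, +6 burnt)
  -> target ignites at step 2
Step 3: cell (4,2)='.' (+5 fires, +8 burnt)
Step 4: cell (4,2)='.' (+2 fires, +5 burnt)
Step 5: cell (4,2)='.' (+0 fires, +2 burnt)
  fire out at step 5

2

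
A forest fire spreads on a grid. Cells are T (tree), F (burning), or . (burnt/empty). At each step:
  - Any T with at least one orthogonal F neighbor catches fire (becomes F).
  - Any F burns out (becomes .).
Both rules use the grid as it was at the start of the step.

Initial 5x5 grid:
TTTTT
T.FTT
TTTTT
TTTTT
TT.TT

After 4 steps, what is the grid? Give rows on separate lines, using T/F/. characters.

Step 1: 3 trees catch fire, 1 burn out
  TTFTT
  T..FT
  TTFTT
  TTTTT
  TT.TT
Step 2: 6 trees catch fire, 3 burn out
  TF.FT
  T...F
  TF.FT
  TTFTT
  TT.TT
Step 3: 6 trees catch fire, 6 burn out
  F...F
  T....
  F...F
  TF.FT
  TT.TT
Step 4: 5 trees catch fire, 6 burn out
  .....
  F....
  .....
  F...F
  TF.FT

.....
F....
.....
F...F
TF.FT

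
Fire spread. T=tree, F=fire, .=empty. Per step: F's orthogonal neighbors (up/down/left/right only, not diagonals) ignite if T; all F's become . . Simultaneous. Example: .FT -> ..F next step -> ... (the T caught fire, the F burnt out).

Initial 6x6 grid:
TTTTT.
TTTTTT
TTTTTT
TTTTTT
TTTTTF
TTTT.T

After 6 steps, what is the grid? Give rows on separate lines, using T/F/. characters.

Step 1: 3 trees catch fire, 1 burn out
  TTTTT.
  TTTTTT
  TTTTTT
  TTTTTF
  TTTTF.
  TTTT.F
Step 2: 3 trees catch fire, 3 burn out
  TTTTT.
  TTTTTT
  TTTTTF
  TTTTF.
  TTTF..
  TTTT..
Step 3: 5 trees catch fire, 3 burn out
  TTTTT.
  TTTTTF
  TTTTF.
  TTTF..
  TTF...
  TTTF..
Step 4: 5 trees catch fire, 5 burn out
  TTTTT.
  TTTTF.
  TTTF..
  TTF...
  TF....
  TTF...
Step 5: 6 trees catch fire, 5 burn out
  TTTTF.
  TTTF..
  TTF...
  TF....
  F.....
  TF....
Step 6: 5 trees catch fire, 6 burn out
  TTTF..
  TTF...
  TF....
  F.....
  ......
  F.....

TTTF..
TTF...
TF....
F.....
......
F.....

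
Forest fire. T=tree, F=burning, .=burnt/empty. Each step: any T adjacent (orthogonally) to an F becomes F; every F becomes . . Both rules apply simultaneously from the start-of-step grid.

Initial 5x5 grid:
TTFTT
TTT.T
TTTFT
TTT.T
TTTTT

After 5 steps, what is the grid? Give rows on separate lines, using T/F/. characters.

Step 1: 5 trees catch fire, 2 burn out
  TF.FT
  TTF.T
  TTF.F
  TTT.T
  TTTTT
Step 2: 7 trees catch fire, 5 burn out
  F...F
  TF..F
  TF...
  TTF.F
  TTTTT
Step 3: 5 trees catch fire, 7 burn out
  .....
  F....
  F....
  TF...
  TTFTF
Step 4: 3 trees catch fire, 5 burn out
  .....
  .....
  .....
  F....
  TF.F.
Step 5: 1 trees catch fire, 3 burn out
  .....
  .....
  .....
  .....
  F....

.....
.....
.....
.....
F....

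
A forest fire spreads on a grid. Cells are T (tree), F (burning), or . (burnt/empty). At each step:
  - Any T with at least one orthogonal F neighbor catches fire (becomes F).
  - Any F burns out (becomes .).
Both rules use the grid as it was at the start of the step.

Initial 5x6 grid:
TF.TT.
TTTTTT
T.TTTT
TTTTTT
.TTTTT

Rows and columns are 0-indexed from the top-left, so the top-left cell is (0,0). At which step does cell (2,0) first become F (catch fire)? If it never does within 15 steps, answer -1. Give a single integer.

Step 1: cell (2,0)='T' (+2 fires, +1 burnt)
Step 2: cell (2,0)='T' (+2 fires, +2 burnt)
Step 3: cell (2,0)='F' (+3 fires, +2 burnt)
  -> target ignites at step 3
Step 4: cell (2,0)='.' (+5 fires, +3 burnt)
Step 5: cell (2,0)='.' (+6 fires, +5 burnt)
Step 6: cell (2,0)='.' (+4 fires, +6 burnt)
Step 7: cell (2,0)='.' (+2 fires, +4 burnt)
Step 8: cell (2,0)='.' (+1 fires, +2 burnt)
Step 9: cell (2,0)='.' (+0 fires, +1 burnt)
  fire out at step 9

3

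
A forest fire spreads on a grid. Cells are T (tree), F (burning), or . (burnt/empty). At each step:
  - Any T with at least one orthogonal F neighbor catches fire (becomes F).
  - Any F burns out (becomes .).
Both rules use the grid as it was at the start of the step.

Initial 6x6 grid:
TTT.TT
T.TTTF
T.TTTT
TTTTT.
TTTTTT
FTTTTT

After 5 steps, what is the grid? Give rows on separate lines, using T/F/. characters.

Step 1: 5 trees catch fire, 2 burn out
  TTT.TF
  T.TTF.
  T.TTTF
  TTTTT.
  FTTTTT
  .FTTTT
Step 2: 6 trees catch fire, 5 burn out
  TTT.F.
  T.TF..
  T.TTF.
  FTTTT.
  .FTTTT
  ..FTTT
Step 3: 7 trees catch fire, 6 burn out
  TTT...
  T.F...
  F.TF..
  .FTTF.
  ..FTTT
  ...FTT
Step 4: 8 trees catch fire, 7 burn out
  TTF...
  F.....
  ..F...
  ..FF..
  ...FFT
  ....FT
Step 5: 4 trees catch fire, 8 burn out
  FF....
  ......
  ......
  ......
  .....F
  .....F

FF....
......
......
......
.....F
.....F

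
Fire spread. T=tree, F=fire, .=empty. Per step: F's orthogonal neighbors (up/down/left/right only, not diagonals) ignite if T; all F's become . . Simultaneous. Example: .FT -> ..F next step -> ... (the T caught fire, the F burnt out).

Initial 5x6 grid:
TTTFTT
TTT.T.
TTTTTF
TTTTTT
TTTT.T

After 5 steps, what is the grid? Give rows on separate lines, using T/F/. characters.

Step 1: 4 trees catch fire, 2 burn out
  TTF.FT
  TTT.T.
  TTTTF.
  TTTTTF
  TTTT.T
Step 2: 7 trees catch fire, 4 burn out
  TF...F
  TTF.F.
  TTTF..
  TTTTF.
  TTTT.F
Step 3: 4 trees catch fire, 7 burn out
  F.....
  TF....
  TTF...
  TTTF..
  TTTT..
Step 4: 4 trees catch fire, 4 burn out
  ......
  F.....
  TF....
  TTF...
  TTTF..
Step 5: 3 trees catch fire, 4 burn out
  ......
  ......
  F.....
  TF....
  TTF...

......
......
F.....
TF....
TTF...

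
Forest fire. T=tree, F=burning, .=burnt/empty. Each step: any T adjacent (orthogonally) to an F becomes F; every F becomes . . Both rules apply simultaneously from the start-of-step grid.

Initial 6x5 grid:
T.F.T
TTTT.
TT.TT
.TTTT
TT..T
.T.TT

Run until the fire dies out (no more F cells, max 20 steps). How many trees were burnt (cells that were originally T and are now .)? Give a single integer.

Step 1: +1 fires, +1 burnt (F count now 1)
Step 2: +2 fires, +1 burnt (F count now 2)
Step 3: +3 fires, +2 burnt (F count now 3)
Step 4: +5 fires, +3 burnt (F count now 5)
Step 5: +3 fires, +5 burnt (F count now 3)
Step 6: +3 fires, +3 burnt (F count now 3)
Step 7: +1 fires, +3 burnt (F count now 1)
Step 8: +1 fires, +1 burnt (F count now 1)
Step 9: +0 fires, +1 burnt (F count now 0)
Fire out after step 9
Initially T: 20, now '.': 29
Total burnt (originally-T cells now '.'): 19

Answer: 19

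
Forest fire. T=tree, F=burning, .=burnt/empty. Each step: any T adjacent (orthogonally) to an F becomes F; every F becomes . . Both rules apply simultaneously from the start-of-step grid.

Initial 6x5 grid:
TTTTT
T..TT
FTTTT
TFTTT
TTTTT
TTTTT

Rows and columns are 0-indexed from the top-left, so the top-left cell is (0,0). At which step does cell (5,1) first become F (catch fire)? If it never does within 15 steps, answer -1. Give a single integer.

Step 1: cell (5,1)='T' (+5 fires, +2 burnt)
Step 2: cell (5,1)='F' (+6 fires, +5 burnt)
  -> target ignites at step 2
Step 3: cell (5,1)='.' (+6 fires, +6 burnt)
Step 4: cell (5,1)='.' (+5 fires, +6 burnt)
Step 5: cell (5,1)='.' (+3 fires, +5 burnt)
Step 6: cell (5,1)='.' (+1 fires, +3 burnt)
Step 7: cell (5,1)='.' (+0 fires, +1 burnt)
  fire out at step 7

2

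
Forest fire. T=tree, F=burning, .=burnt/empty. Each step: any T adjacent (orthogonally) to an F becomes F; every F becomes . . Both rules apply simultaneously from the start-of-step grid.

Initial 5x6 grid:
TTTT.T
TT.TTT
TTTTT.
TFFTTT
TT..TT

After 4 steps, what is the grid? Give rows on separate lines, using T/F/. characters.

Step 1: 5 trees catch fire, 2 burn out
  TTTT.T
  TT.TTT
  TFFTT.
  F..FTT
  TF..TT
Step 2: 5 trees catch fire, 5 burn out
  TTTT.T
  TF.TTT
  F..FT.
  ....FT
  F...TT
Step 3: 6 trees catch fire, 5 burn out
  TFTT.T
  F..FTT
  ....F.
  .....F
  ....FT
Step 4: 5 trees catch fire, 6 burn out
  F.FF.T
  ....FT
  ......
  ......
  .....F

F.FF.T
....FT
......
......
.....F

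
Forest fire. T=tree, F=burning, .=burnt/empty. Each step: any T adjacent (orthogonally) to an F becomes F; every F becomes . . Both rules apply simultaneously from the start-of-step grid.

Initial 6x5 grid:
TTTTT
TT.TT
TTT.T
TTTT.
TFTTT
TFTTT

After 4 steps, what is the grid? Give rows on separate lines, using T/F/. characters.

Step 1: 5 trees catch fire, 2 burn out
  TTTTT
  TT.TT
  TTT.T
  TFTT.
  F.FTT
  F.FTT
Step 2: 5 trees catch fire, 5 burn out
  TTTTT
  TT.TT
  TFT.T
  F.FT.
  ...FT
  ...FT
Step 3: 6 trees catch fire, 5 burn out
  TTTTT
  TF.TT
  F.F.T
  ...F.
  ....F
  ....F
Step 4: 2 trees catch fire, 6 burn out
  TFTTT
  F..TT
  ....T
  .....
  .....
  .....

TFTTT
F..TT
....T
.....
.....
.....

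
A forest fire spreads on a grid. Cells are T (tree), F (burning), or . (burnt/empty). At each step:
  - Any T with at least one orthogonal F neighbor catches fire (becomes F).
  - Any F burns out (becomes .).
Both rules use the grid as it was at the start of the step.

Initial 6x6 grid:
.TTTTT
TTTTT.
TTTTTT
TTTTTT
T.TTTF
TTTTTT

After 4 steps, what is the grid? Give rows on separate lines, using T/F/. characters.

Step 1: 3 trees catch fire, 1 burn out
  .TTTTT
  TTTTT.
  TTTTTT
  TTTTTF
  T.TTF.
  TTTTTF
Step 2: 4 trees catch fire, 3 burn out
  .TTTTT
  TTTTT.
  TTTTTF
  TTTTF.
  T.TF..
  TTTTF.
Step 3: 4 trees catch fire, 4 burn out
  .TTTTT
  TTTTT.
  TTTTF.
  TTTF..
  T.F...
  TTTF..
Step 4: 4 trees catch fire, 4 burn out
  .TTTTT
  TTTTF.
  TTTF..
  TTF...
  T.....
  TTF...

.TTTTT
TTTTF.
TTTF..
TTF...
T.....
TTF...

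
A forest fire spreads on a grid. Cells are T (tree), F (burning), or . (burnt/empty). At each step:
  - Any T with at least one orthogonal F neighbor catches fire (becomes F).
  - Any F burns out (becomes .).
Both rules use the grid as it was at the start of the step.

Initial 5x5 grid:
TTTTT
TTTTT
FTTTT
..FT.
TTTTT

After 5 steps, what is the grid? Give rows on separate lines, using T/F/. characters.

Step 1: 5 trees catch fire, 2 burn out
  TTTTT
  FTTTT
  .FFTT
  ...F.
  TTFTT
Step 2: 6 trees catch fire, 5 burn out
  FTTTT
  .FFTT
  ...FT
  .....
  TF.FT
Step 3: 6 trees catch fire, 6 burn out
  .FFTT
  ...FT
  ....F
  .....
  F...F
Step 4: 2 trees catch fire, 6 burn out
  ...FT
  ....F
  .....
  .....
  .....
Step 5: 1 trees catch fire, 2 burn out
  ....F
  .....
  .....
  .....
  .....

....F
.....
.....
.....
.....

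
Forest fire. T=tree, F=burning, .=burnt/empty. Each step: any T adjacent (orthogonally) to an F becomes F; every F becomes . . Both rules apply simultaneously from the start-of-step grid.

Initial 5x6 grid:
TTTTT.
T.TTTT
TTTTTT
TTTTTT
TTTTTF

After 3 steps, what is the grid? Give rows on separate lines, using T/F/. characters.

Step 1: 2 trees catch fire, 1 burn out
  TTTTT.
  T.TTTT
  TTTTTT
  TTTTTF
  TTTTF.
Step 2: 3 trees catch fire, 2 burn out
  TTTTT.
  T.TTTT
  TTTTTF
  TTTTF.
  TTTF..
Step 3: 4 trees catch fire, 3 burn out
  TTTTT.
  T.TTTF
  TTTTF.
  TTTF..
  TTF...

TTTTT.
T.TTTF
TTTTF.
TTTF..
TTF...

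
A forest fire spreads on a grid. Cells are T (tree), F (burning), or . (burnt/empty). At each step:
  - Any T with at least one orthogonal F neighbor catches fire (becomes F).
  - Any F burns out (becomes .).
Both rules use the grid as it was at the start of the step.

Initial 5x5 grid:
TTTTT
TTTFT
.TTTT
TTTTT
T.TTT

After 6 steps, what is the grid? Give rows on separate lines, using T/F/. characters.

Step 1: 4 trees catch fire, 1 burn out
  TTTFT
  TTF.F
  .TTFT
  TTTTT
  T.TTT
Step 2: 6 trees catch fire, 4 burn out
  TTF.F
  TF...
  .TF.F
  TTTFT
  T.TTT
Step 3: 6 trees catch fire, 6 burn out
  TF...
  F....
  .F...
  TTF.F
  T.TFT
Step 4: 4 trees catch fire, 6 burn out
  F....
  .....
  .....
  TF...
  T.F.F
Step 5: 1 trees catch fire, 4 burn out
  .....
  .....
  .....
  F....
  T....
Step 6: 1 trees catch fire, 1 burn out
  .....
  .....
  .....
  .....
  F....

.....
.....
.....
.....
F....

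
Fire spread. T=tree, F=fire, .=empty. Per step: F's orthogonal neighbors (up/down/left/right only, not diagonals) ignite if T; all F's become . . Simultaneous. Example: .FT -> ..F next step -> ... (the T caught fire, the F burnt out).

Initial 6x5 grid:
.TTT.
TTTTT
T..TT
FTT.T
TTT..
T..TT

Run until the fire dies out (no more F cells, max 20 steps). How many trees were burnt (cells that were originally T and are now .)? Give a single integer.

Step 1: +3 fires, +1 burnt (F count now 3)
Step 2: +4 fires, +3 burnt (F count now 4)
Step 3: +2 fires, +4 burnt (F count now 2)
Step 4: +2 fires, +2 burnt (F count now 2)
Step 5: +2 fires, +2 burnt (F count now 2)
Step 6: +3 fires, +2 burnt (F count now 3)
Step 7: +1 fires, +3 burnt (F count now 1)
Step 8: +1 fires, +1 burnt (F count now 1)
Step 9: +0 fires, +1 burnt (F count now 0)
Fire out after step 9
Initially T: 20, now '.': 28
Total burnt (originally-T cells now '.'): 18

Answer: 18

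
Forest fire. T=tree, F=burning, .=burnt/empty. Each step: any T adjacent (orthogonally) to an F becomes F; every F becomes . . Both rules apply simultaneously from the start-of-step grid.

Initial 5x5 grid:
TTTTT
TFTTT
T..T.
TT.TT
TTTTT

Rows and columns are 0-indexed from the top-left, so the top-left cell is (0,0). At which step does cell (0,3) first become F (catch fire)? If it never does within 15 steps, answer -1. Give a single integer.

Step 1: cell (0,3)='T' (+3 fires, +1 burnt)
Step 2: cell (0,3)='T' (+4 fires, +3 burnt)
Step 3: cell (0,3)='F' (+4 fires, +4 burnt)
  -> target ignites at step 3
Step 4: cell (0,3)='.' (+4 fires, +4 burnt)
Step 5: cell (0,3)='.' (+3 fires, +4 burnt)
Step 6: cell (0,3)='.' (+2 fires, +3 burnt)
Step 7: cell (0,3)='.' (+0 fires, +2 burnt)
  fire out at step 7

3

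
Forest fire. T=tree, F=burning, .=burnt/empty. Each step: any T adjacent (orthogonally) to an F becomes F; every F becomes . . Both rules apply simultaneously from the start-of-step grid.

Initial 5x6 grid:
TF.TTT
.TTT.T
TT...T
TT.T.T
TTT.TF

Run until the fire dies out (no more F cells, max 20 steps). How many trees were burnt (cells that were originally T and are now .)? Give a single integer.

Step 1: +4 fires, +2 burnt (F count now 4)
Step 2: +3 fires, +4 burnt (F count now 3)
Step 3: +4 fires, +3 burnt (F count now 4)
Step 4: +4 fires, +4 burnt (F count now 4)
Step 5: +3 fires, +4 burnt (F count now 3)
Step 6: +0 fires, +3 burnt (F count now 0)
Fire out after step 6
Initially T: 19, now '.': 29
Total burnt (originally-T cells now '.'): 18

Answer: 18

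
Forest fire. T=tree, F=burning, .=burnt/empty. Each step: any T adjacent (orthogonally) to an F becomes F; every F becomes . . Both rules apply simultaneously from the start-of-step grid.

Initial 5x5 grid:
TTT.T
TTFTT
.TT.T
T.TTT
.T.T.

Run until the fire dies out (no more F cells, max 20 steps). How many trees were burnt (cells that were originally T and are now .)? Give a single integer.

Answer: 15

Derivation:
Step 1: +4 fires, +1 burnt (F count now 4)
Step 2: +5 fires, +4 burnt (F count now 5)
Step 3: +4 fires, +5 burnt (F count now 4)
Step 4: +2 fires, +4 burnt (F count now 2)
Step 5: +0 fires, +2 burnt (F count now 0)
Fire out after step 5
Initially T: 17, now '.': 23
Total burnt (originally-T cells now '.'): 15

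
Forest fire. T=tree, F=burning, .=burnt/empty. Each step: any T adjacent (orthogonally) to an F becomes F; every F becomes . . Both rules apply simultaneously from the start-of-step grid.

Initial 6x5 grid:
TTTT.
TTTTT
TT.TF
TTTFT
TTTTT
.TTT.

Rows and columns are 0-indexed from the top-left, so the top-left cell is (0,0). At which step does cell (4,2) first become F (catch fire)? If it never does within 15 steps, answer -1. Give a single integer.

Step 1: cell (4,2)='T' (+5 fires, +2 burnt)
Step 2: cell (4,2)='F' (+5 fires, +5 burnt)
  -> target ignites at step 2
Step 3: cell (4,2)='.' (+6 fires, +5 burnt)
Step 4: cell (4,2)='.' (+5 fires, +6 burnt)
Step 5: cell (4,2)='.' (+2 fires, +5 burnt)
Step 6: cell (4,2)='.' (+1 fires, +2 burnt)
Step 7: cell (4,2)='.' (+0 fires, +1 burnt)
  fire out at step 7

2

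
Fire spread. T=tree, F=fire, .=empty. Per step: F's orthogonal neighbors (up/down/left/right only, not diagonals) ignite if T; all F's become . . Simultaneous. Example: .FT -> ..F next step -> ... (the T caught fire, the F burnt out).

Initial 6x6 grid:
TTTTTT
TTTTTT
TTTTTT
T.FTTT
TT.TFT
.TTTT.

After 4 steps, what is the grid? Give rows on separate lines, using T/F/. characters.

Step 1: 6 trees catch fire, 2 burn out
  TTTTTT
  TTTTTT
  TTFTTT
  T..FFT
  TT.F.F
  .TTTF.
Step 2: 6 trees catch fire, 6 burn out
  TTTTTT
  TTFTTT
  TF.FFT
  T....F
  TT....
  .TTF..
Step 3: 7 trees catch fire, 6 burn out
  TTFTTT
  TF.FFT
  F....F
  T.....
  TT....
  .TF...
Step 4: 7 trees catch fire, 7 burn out
  TF.FFT
  F....F
  ......
  F.....
  TT....
  .F....

TF.FFT
F....F
......
F.....
TT....
.F....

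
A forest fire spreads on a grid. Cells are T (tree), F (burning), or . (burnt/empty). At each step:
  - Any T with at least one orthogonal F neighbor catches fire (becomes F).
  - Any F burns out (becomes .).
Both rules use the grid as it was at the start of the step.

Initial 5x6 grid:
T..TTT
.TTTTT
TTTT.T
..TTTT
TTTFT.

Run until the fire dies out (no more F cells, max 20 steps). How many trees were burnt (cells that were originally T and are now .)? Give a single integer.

Step 1: +3 fires, +1 burnt (F count now 3)
Step 2: +4 fires, +3 burnt (F count now 4)
Step 3: +4 fires, +4 burnt (F count now 4)
Step 4: +5 fires, +4 burnt (F count now 5)
Step 5: +4 fires, +5 burnt (F count now 4)
Step 6: +1 fires, +4 burnt (F count now 1)
Step 7: +0 fires, +1 burnt (F count now 0)
Fire out after step 7
Initially T: 22, now '.': 29
Total burnt (originally-T cells now '.'): 21

Answer: 21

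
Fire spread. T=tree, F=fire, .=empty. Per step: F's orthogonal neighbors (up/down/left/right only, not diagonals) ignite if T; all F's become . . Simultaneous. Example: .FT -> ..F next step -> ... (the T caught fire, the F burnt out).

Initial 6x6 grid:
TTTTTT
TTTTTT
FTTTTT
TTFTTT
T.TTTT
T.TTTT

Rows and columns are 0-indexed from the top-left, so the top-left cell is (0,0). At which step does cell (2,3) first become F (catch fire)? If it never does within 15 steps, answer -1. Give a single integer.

Step 1: cell (2,3)='T' (+7 fires, +2 burnt)
Step 2: cell (2,3)='F' (+8 fires, +7 burnt)
  -> target ignites at step 2
Step 3: cell (2,3)='.' (+8 fires, +8 burnt)
Step 4: cell (2,3)='.' (+5 fires, +8 burnt)
Step 5: cell (2,3)='.' (+3 fires, +5 burnt)
Step 6: cell (2,3)='.' (+1 fires, +3 burnt)
Step 7: cell (2,3)='.' (+0 fires, +1 burnt)
  fire out at step 7

2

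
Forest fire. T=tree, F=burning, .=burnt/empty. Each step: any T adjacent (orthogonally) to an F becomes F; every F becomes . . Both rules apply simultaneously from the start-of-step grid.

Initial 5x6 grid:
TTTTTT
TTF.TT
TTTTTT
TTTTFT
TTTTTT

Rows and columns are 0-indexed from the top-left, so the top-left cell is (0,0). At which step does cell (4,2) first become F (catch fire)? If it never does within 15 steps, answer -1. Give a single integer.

Step 1: cell (4,2)='T' (+7 fires, +2 burnt)
Step 2: cell (4,2)='T' (+10 fires, +7 burnt)
Step 3: cell (4,2)='F' (+6 fires, +10 burnt)
  -> target ignites at step 3
Step 4: cell (4,2)='.' (+3 fires, +6 burnt)
Step 5: cell (4,2)='.' (+1 fires, +3 burnt)
Step 6: cell (4,2)='.' (+0 fires, +1 burnt)
  fire out at step 6

3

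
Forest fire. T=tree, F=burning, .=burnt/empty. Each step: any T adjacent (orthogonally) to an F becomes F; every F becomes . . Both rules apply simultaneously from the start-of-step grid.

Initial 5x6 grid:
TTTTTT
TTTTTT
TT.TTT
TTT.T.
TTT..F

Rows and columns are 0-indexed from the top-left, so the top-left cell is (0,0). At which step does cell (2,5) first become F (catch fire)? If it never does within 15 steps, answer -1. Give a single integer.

Step 1: cell (2,5)='T' (+0 fires, +1 burnt)
  fire out at step 1
Target never catches fire within 15 steps

-1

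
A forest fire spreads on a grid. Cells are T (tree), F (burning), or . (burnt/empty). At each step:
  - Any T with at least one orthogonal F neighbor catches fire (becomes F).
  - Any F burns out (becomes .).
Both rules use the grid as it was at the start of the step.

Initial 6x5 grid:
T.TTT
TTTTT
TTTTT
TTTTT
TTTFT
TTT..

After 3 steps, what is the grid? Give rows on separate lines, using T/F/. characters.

Step 1: 3 trees catch fire, 1 burn out
  T.TTT
  TTTTT
  TTTTT
  TTTFT
  TTF.F
  TTT..
Step 2: 5 trees catch fire, 3 burn out
  T.TTT
  TTTTT
  TTTFT
  TTF.F
  TF...
  TTF..
Step 3: 6 trees catch fire, 5 burn out
  T.TTT
  TTTFT
  TTF.F
  TF...
  F....
  TF...

T.TTT
TTTFT
TTF.F
TF...
F....
TF...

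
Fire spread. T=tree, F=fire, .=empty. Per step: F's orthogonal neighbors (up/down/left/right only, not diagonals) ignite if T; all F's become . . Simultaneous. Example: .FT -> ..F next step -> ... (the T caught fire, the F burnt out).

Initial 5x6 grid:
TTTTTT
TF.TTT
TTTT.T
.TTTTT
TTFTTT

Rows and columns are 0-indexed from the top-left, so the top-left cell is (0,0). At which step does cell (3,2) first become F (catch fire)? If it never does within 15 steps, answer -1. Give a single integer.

Step 1: cell (3,2)='F' (+6 fires, +2 burnt)
  -> target ignites at step 1
Step 2: cell (3,2)='.' (+8 fires, +6 burnt)
Step 3: cell (3,2)='.' (+4 fires, +8 burnt)
Step 4: cell (3,2)='.' (+3 fires, +4 burnt)
Step 5: cell (3,2)='.' (+3 fires, +3 burnt)
Step 6: cell (3,2)='.' (+1 fires, +3 burnt)
Step 7: cell (3,2)='.' (+0 fires, +1 burnt)
  fire out at step 7

1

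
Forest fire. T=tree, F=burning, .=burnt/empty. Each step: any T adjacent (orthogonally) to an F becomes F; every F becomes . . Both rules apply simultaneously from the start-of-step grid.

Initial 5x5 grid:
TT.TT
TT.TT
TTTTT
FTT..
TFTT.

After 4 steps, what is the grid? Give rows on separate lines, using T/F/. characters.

Step 1: 4 trees catch fire, 2 burn out
  TT.TT
  TT.TT
  FTTTT
  .FT..
  F.FT.
Step 2: 4 trees catch fire, 4 burn out
  TT.TT
  FT.TT
  .FTTT
  ..F..
  ...F.
Step 3: 3 trees catch fire, 4 burn out
  FT.TT
  .F.TT
  ..FTT
  .....
  .....
Step 4: 2 trees catch fire, 3 burn out
  .F.TT
  ...TT
  ...FT
  .....
  .....

.F.TT
...TT
...FT
.....
.....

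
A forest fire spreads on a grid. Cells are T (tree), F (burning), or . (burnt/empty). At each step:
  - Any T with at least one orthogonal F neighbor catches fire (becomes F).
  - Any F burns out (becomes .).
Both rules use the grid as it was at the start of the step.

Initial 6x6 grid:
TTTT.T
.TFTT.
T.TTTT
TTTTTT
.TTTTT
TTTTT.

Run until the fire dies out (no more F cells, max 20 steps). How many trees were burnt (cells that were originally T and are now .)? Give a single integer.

Step 1: +4 fires, +1 burnt (F count now 4)
Step 2: +5 fires, +4 burnt (F count now 5)
Step 3: +5 fires, +5 burnt (F count now 5)
Step 4: +6 fires, +5 burnt (F count now 6)
Step 5: +5 fires, +6 burnt (F count now 5)
Step 6: +3 fires, +5 burnt (F count now 3)
Step 7: +0 fires, +3 burnt (F count now 0)
Fire out after step 7
Initially T: 29, now '.': 35
Total burnt (originally-T cells now '.'): 28

Answer: 28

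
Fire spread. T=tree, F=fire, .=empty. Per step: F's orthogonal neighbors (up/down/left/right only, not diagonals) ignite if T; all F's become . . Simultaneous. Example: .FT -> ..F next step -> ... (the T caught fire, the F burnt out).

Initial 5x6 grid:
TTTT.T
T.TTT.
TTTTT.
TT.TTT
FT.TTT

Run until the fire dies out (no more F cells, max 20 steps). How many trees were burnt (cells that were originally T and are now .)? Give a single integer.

Step 1: +2 fires, +1 burnt (F count now 2)
Step 2: +2 fires, +2 burnt (F count now 2)
Step 3: +2 fires, +2 burnt (F count now 2)
Step 4: +2 fires, +2 burnt (F count now 2)
Step 5: +3 fires, +2 burnt (F count now 3)
Step 6: +4 fires, +3 burnt (F count now 4)
Step 7: +4 fires, +4 burnt (F count now 4)
Step 8: +2 fires, +4 burnt (F count now 2)
Step 9: +1 fires, +2 burnt (F count now 1)
Step 10: +0 fires, +1 burnt (F count now 0)
Fire out after step 10
Initially T: 23, now '.': 29
Total burnt (originally-T cells now '.'): 22

Answer: 22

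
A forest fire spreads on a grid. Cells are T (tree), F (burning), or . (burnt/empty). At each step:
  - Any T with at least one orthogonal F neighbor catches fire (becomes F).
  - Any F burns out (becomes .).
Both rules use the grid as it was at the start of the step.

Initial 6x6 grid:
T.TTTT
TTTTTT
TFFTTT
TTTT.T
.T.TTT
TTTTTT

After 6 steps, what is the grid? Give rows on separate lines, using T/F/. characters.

Step 1: 6 trees catch fire, 2 burn out
  T.TTTT
  TFFTTT
  F..FTT
  TFFT.T
  .T.TTT
  TTTTTT
Step 2: 7 trees catch fire, 6 burn out
  T.FTTT
  F..FTT
  ....FT
  F..F.T
  .F.TTT
  TTTTTT
Step 3: 6 trees catch fire, 7 burn out
  F..FTT
  ....FT
  .....F
  .....T
  ...FTT
  TFTTTT
Step 4: 7 trees catch fire, 6 burn out
  ....FT
  .....F
  ......
  .....F
  ....FT
  F.FFTT
Step 5: 3 trees catch fire, 7 burn out
  .....F
  ......
  ......
  ......
  .....F
  ....FT
Step 6: 1 trees catch fire, 3 burn out
  ......
  ......
  ......
  ......
  ......
  .....F

......
......
......
......
......
.....F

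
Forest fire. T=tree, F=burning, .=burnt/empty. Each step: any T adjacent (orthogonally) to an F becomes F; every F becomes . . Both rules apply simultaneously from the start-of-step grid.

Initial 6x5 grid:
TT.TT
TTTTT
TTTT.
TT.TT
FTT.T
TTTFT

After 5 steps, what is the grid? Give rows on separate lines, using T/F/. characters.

Step 1: 5 trees catch fire, 2 burn out
  TT.TT
  TTTTT
  TTTT.
  FT.TT
  .FT.T
  FTF.F
Step 2: 5 trees catch fire, 5 burn out
  TT.TT
  TTTTT
  FTTT.
  .F.TT
  ..F.F
  .F...
Step 3: 3 trees catch fire, 5 burn out
  TT.TT
  FTTTT
  .FTT.
  ...TF
  .....
  .....
Step 4: 4 trees catch fire, 3 burn out
  FT.TT
  .FTTT
  ..FT.
  ...F.
  .....
  .....
Step 5: 3 trees catch fire, 4 burn out
  .F.TT
  ..FTT
  ...F.
  .....
  .....
  .....

.F.TT
..FTT
...F.
.....
.....
.....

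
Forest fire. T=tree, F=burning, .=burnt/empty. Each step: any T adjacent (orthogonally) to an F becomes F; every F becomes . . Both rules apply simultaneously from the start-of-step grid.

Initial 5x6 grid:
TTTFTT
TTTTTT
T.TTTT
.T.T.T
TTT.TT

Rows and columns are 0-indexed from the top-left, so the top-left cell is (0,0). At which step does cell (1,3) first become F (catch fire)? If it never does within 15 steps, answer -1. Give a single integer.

Step 1: cell (1,3)='F' (+3 fires, +1 burnt)
  -> target ignites at step 1
Step 2: cell (1,3)='.' (+5 fires, +3 burnt)
Step 3: cell (1,3)='.' (+6 fires, +5 burnt)
Step 4: cell (1,3)='.' (+2 fires, +6 burnt)
Step 5: cell (1,3)='.' (+2 fires, +2 burnt)
Step 6: cell (1,3)='.' (+1 fires, +2 burnt)
Step 7: cell (1,3)='.' (+1 fires, +1 burnt)
Step 8: cell (1,3)='.' (+0 fires, +1 burnt)
  fire out at step 8

1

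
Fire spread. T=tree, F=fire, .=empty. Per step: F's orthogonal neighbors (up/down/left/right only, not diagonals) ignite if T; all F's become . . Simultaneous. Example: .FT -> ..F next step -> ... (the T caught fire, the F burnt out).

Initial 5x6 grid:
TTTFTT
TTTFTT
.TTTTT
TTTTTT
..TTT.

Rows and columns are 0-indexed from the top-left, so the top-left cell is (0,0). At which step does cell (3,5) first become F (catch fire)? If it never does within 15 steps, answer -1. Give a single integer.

Step 1: cell (3,5)='T' (+5 fires, +2 burnt)
Step 2: cell (3,5)='T' (+7 fires, +5 burnt)
Step 3: cell (3,5)='T' (+7 fires, +7 burnt)
Step 4: cell (3,5)='F' (+4 fires, +7 burnt)
  -> target ignites at step 4
Step 5: cell (3,5)='.' (+1 fires, +4 burnt)
Step 6: cell (3,5)='.' (+0 fires, +1 burnt)
  fire out at step 6

4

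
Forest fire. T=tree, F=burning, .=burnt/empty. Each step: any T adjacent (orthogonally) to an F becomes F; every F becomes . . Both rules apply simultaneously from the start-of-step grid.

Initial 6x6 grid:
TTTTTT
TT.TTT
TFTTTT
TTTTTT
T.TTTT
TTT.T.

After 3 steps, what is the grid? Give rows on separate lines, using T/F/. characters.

Step 1: 4 trees catch fire, 1 burn out
  TTTTTT
  TF.TTT
  F.FTTT
  TFTTTT
  T.TTTT
  TTT.T.
Step 2: 5 trees catch fire, 4 burn out
  TFTTTT
  F..TTT
  ...FTT
  F.FTTT
  T.TTTT
  TTT.T.
Step 3: 7 trees catch fire, 5 burn out
  F.FTTT
  ...FTT
  ....FT
  ...FTT
  F.FTTT
  TTT.T.

F.FTTT
...FTT
....FT
...FTT
F.FTTT
TTT.T.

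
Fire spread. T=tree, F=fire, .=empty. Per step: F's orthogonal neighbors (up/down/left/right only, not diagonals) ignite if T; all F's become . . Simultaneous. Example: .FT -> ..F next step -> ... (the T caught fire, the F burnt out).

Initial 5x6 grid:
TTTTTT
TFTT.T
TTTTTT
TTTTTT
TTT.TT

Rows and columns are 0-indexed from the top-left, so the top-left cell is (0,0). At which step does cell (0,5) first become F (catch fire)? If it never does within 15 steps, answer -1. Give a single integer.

Step 1: cell (0,5)='T' (+4 fires, +1 burnt)
Step 2: cell (0,5)='T' (+6 fires, +4 burnt)
Step 3: cell (0,5)='T' (+5 fires, +6 burnt)
Step 4: cell (0,5)='T' (+5 fires, +5 burnt)
Step 5: cell (0,5)='F' (+3 fires, +5 burnt)
  -> target ignites at step 5
Step 6: cell (0,5)='.' (+3 fires, +3 burnt)
Step 7: cell (0,5)='.' (+1 fires, +3 burnt)
Step 8: cell (0,5)='.' (+0 fires, +1 burnt)
  fire out at step 8

5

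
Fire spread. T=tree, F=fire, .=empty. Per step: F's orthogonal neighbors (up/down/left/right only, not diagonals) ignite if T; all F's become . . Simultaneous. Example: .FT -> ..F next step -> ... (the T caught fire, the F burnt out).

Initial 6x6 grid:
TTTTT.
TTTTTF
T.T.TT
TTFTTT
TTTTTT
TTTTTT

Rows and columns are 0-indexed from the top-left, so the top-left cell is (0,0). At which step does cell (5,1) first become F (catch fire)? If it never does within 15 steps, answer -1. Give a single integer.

Step 1: cell (5,1)='T' (+6 fires, +2 burnt)
Step 2: cell (5,1)='T' (+10 fires, +6 burnt)
Step 3: cell (5,1)='F' (+9 fires, +10 burnt)
  -> target ignites at step 3
Step 4: cell (5,1)='.' (+5 fires, +9 burnt)
Step 5: cell (5,1)='.' (+1 fires, +5 burnt)
Step 6: cell (5,1)='.' (+0 fires, +1 burnt)
  fire out at step 6

3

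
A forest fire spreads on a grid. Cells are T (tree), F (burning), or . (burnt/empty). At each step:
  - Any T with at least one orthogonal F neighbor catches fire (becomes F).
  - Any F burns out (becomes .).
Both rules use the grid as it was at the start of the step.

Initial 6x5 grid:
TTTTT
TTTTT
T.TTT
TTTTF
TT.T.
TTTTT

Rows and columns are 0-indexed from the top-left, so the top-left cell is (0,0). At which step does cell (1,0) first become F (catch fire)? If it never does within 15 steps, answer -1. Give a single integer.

Step 1: cell (1,0)='T' (+2 fires, +1 burnt)
Step 2: cell (1,0)='T' (+4 fires, +2 burnt)
Step 3: cell (1,0)='T' (+5 fires, +4 burnt)
Step 4: cell (1,0)='T' (+6 fires, +5 burnt)
Step 5: cell (1,0)='T' (+5 fires, +6 burnt)
Step 6: cell (1,0)='F' (+3 fires, +5 burnt)
  -> target ignites at step 6
Step 7: cell (1,0)='.' (+1 fires, +3 burnt)
Step 8: cell (1,0)='.' (+0 fires, +1 burnt)
  fire out at step 8

6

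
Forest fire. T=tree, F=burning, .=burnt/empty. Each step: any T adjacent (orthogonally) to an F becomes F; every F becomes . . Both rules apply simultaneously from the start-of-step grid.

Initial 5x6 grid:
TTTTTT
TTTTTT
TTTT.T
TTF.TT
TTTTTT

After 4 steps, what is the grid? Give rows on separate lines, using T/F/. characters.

Step 1: 3 trees catch fire, 1 burn out
  TTTTTT
  TTTTTT
  TTFT.T
  TF..TT
  TTFTTT
Step 2: 6 trees catch fire, 3 burn out
  TTTTTT
  TTFTTT
  TF.F.T
  F...TT
  TF.FTT
Step 3: 6 trees catch fire, 6 burn out
  TTFTTT
  TF.FTT
  F....T
  ....TT
  F...FT
Step 4: 6 trees catch fire, 6 burn out
  TF.FTT
  F...FT
  .....T
  ....FT
  .....F

TF.FTT
F...FT
.....T
....FT
.....F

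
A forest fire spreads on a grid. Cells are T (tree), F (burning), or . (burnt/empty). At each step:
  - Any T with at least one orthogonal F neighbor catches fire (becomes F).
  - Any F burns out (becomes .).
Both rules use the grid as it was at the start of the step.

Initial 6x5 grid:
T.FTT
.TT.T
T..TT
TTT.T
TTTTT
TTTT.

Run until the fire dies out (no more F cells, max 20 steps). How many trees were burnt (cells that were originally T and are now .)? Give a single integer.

Answer: 21

Derivation:
Step 1: +2 fires, +1 burnt (F count now 2)
Step 2: +2 fires, +2 burnt (F count now 2)
Step 3: +1 fires, +2 burnt (F count now 1)
Step 4: +1 fires, +1 burnt (F count now 1)
Step 5: +2 fires, +1 burnt (F count now 2)
Step 6: +1 fires, +2 burnt (F count now 1)
Step 7: +1 fires, +1 burnt (F count now 1)
Step 8: +2 fires, +1 burnt (F count now 2)
Step 9: +3 fires, +2 burnt (F count now 3)
Step 10: +3 fires, +3 burnt (F count now 3)
Step 11: +2 fires, +3 burnt (F count now 2)
Step 12: +1 fires, +2 burnt (F count now 1)
Step 13: +0 fires, +1 burnt (F count now 0)
Fire out after step 13
Initially T: 22, now '.': 29
Total burnt (originally-T cells now '.'): 21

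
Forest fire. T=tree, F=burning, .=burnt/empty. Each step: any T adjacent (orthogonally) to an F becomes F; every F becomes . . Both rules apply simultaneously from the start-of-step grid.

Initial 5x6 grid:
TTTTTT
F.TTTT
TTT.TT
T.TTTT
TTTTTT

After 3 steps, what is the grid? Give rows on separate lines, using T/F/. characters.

Step 1: 2 trees catch fire, 1 burn out
  FTTTTT
  ..TTTT
  FTT.TT
  T.TTTT
  TTTTTT
Step 2: 3 trees catch fire, 2 burn out
  .FTTTT
  ..TTTT
  .FT.TT
  F.TTTT
  TTTTTT
Step 3: 3 trees catch fire, 3 burn out
  ..FTTT
  ..TTTT
  ..F.TT
  ..TTTT
  FTTTTT

..FTTT
..TTTT
..F.TT
..TTTT
FTTTTT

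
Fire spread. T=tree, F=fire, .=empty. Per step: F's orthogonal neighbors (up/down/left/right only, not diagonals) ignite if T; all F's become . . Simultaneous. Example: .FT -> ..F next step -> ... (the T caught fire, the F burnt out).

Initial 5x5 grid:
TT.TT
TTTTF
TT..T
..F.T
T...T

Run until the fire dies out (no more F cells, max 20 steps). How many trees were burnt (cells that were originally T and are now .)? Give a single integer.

Step 1: +3 fires, +2 burnt (F count now 3)
Step 2: +3 fires, +3 burnt (F count now 3)
Step 3: +2 fires, +3 burnt (F count now 2)
Step 4: +3 fires, +2 burnt (F count now 3)
Step 5: +2 fires, +3 burnt (F count now 2)
Step 6: +0 fires, +2 burnt (F count now 0)
Fire out after step 6
Initially T: 14, now '.': 24
Total burnt (originally-T cells now '.'): 13

Answer: 13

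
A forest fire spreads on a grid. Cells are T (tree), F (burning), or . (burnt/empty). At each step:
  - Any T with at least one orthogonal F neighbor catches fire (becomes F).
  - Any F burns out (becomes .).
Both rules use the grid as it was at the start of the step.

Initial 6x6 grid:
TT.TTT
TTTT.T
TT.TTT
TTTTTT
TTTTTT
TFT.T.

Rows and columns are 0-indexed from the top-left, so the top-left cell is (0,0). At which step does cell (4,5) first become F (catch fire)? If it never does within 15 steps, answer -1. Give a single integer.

Step 1: cell (4,5)='T' (+3 fires, +1 burnt)
Step 2: cell (4,5)='T' (+3 fires, +3 burnt)
Step 3: cell (4,5)='T' (+4 fires, +3 burnt)
Step 4: cell (4,5)='T' (+4 fires, +4 burnt)
Step 5: cell (4,5)='F' (+7 fires, +4 burnt)
  -> target ignites at step 5
Step 6: cell (4,5)='.' (+4 fires, +7 burnt)
Step 7: cell (4,5)='.' (+2 fires, +4 burnt)
Step 8: cell (4,5)='.' (+2 fires, +2 burnt)
Step 9: cell (4,5)='.' (+1 fires, +2 burnt)
Step 10: cell (4,5)='.' (+0 fires, +1 burnt)
  fire out at step 10

5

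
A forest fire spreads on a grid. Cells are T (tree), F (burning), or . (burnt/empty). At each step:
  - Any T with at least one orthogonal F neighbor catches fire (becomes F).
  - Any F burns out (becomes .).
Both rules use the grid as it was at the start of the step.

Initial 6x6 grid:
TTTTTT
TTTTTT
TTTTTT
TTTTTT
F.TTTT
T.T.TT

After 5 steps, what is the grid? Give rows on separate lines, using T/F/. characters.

Step 1: 2 trees catch fire, 1 burn out
  TTTTTT
  TTTTTT
  TTTTTT
  FTTTTT
  ..TTTT
  F.T.TT
Step 2: 2 trees catch fire, 2 burn out
  TTTTTT
  TTTTTT
  FTTTTT
  .FTTTT
  ..TTTT
  ..T.TT
Step 3: 3 trees catch fire, 2 burn out
  TTTTTT
  FTTTTT
  .FTTTT
  ..FTTT
  ..TTTT
  ..T.TT
Step 4: 5 trees catch fire, 3 burn out
  FTTTTT
  .FTTTT
  ..FTTT
  ...FTT
  ..FTTT
  ..T.TT
Step 5: 6 trees catch fire, 5 burn out
  .FTTTT
  ..FTTT
  ...FTT
  ....FT
  ...FTT
  ..F.TT

.FTTTT
..FTTT
...FTT
....FT
...FTT
..F.TT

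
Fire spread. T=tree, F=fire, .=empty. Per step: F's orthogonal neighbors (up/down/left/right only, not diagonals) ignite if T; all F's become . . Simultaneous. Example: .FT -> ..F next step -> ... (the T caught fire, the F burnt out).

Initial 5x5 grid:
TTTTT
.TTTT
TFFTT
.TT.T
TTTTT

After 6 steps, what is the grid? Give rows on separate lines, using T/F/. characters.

Step 1: 6 trees catch fire, 2 burn out
  TTTTT
  .FFTT
  F..FT
  .FF.T
  TTTTT
Step 2: 6 trees catch fire, 6 burn out
  TFFTT
  ...FT
  ....F
  ....T
  TFFTT
Step 3: 6 trees catch fire, 6 burn out
  F..FT
  ....F
  .....
  ....F
  F..FT
Step 4: 2 trees catch fire, 6 burn out
  ....F
  .....
  .....
  .....
  ....F
Step 5: 0 trees catch fire, 2 burn out
  .....
  .....
  .....
  .....
  .....
Step 6: 0 trees catch fire, 0 burn out
  .....
  .....
  .....
  .....
  .....

.....
.....
.....
.....
.....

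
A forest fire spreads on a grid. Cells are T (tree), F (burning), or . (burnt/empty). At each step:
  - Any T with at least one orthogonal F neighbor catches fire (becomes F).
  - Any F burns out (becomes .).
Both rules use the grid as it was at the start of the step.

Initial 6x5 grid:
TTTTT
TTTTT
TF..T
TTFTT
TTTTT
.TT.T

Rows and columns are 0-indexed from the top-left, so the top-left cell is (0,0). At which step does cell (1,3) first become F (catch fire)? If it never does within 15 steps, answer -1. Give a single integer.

Step 1: cell (1,3)='T' (+5 fires, +2 burnt)
Step 2: cell (1,3)='T' (+8 fires, +5 burnt)
Step 3: cell (1,3)='F' (+7 fires, +8 burnt)
  -> target ignites at step 3
Step 4: cell (1,3)='.' (+3 fires, +7 burnt)
Step 5: cell (1,3)='.' (+1 fires, +3 burnt)
Step 6: cell (1,3)='.' (+0 fires, +1 burnt)
  fire out at step 6

3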